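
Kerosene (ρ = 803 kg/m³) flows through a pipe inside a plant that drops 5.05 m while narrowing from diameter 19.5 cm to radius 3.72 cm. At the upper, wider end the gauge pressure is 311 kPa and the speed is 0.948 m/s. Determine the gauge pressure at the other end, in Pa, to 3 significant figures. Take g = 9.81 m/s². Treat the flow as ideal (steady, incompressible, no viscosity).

P₂ ≈ 334000 Pa

By continuity, v₂ = v₁·A₁/A₂ = 0.948·(299/43.5) = 6.51 m/s.
Energy conservation along the streamline gives P₂ = P₁ − ½ρ(v₂² − v₁²) − ρg(h₂ − h₁).
P₂ = 311000 + ½·803·(0.948² − 6.51²) − 803·9.81·(−5.05) = 311000 + (-16700) − (-39800) = 334000 Pa.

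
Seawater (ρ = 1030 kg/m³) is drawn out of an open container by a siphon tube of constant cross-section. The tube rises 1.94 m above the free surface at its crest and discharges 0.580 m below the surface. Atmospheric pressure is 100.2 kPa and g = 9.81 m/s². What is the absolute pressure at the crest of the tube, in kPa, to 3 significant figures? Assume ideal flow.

The outlet speed comes from Torricelli: v = √(2g·0.580) = 3.37 m/s.
With constant cross-section the crest speed equals v; applying Bernoulli from the surface up to the crest, P_top = P_atm − ½ρv² − ρg·h_top.
P_top = 100200 − ½·1030·3.37² − 1030·9.81·1.94 = 74700 Pa.

74.7 kPa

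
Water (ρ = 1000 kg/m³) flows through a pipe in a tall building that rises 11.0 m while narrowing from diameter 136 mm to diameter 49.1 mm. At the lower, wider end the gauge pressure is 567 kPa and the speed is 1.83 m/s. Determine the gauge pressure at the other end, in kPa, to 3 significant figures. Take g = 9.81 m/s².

P₂ ≈ 362 kPa

By continuity, v₂ = v₁·A₁/A₂ = 1.83·(145/18.9) = 14.0 m/s.
Bernoulli: P₁ + ½ρv₁² + ρg h₁ = P₂ + ½ρv₂² + ρg h₂, so P₂ = P₁ + ½ρ(v₁² − v₂²) − ρg(h₂ − h₁).
P₂ = 567000 + ½·1000·(1.83² − 14.0²) − 1000·9.81·(+11.0) = 567000 + (-96900) − (108000) = 362000 Pa.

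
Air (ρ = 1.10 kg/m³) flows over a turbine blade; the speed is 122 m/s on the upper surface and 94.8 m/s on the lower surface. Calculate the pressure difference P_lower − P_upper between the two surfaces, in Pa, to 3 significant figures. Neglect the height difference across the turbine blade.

With negligible Δh, P + ½ρv² is constant, so P_low − P_up = ½ρ(v_up² − v_low²).
ΔP = ½·1.10·(122² − 94.8²) = 3240 Pa.

ΔP ≈ 3240 Pa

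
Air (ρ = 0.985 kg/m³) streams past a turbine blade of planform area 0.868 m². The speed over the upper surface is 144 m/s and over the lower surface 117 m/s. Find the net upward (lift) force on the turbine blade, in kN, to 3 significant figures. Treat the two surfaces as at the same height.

The faster flow above has the lower pressure; Bernoulli (same height) gives ΔP = ½ρ(v_up² − v_low²).
ΔP = ½·0.985·(144² − 117²) = 3470 Pa.
Lift = ΔP · A = 3470 × 0.868 = 3010 N.

F ≈ 3.01 kN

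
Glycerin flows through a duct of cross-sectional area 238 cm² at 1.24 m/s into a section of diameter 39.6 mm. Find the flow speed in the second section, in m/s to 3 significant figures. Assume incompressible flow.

v₂ ≈ 24.0 m/s

Mass conservation (A₁v₁ = A₂v₂) gives v₂ = 1.24 × 238/12.3 = 24.0 m/s.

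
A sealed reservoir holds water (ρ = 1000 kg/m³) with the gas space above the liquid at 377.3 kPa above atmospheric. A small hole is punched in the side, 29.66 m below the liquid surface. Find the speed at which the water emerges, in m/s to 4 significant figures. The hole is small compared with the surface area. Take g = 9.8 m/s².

v ≈ 36.55 m/s

Take point 1 at the surface (v₁ ≈ 0) and point 2 at the hole (at atmospheric pressure). Bernoulli: P₁ + ρg h = P_atm + ½ρv₂².
With P₁ − P_atm = 377300 Pa, v₂ = √(2gh + 2ΔP/ρ) = √(2·9.8·29.66 + 2·377300/1000) = 36.55 m/s.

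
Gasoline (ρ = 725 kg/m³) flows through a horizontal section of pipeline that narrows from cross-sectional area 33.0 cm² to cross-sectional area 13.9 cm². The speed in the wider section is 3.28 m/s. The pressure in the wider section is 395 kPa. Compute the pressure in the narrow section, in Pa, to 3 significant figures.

Continuity gives A₁v₁ = A₂v₂, so v₂ = (33.0 cm²)/(13.9 cm²) × 3.28 m/s = 7.79 m/s.
The pipe is horizontal, so Bernoulli reduces to P₁ + ½ρv₁² = P₂ + ½ρv₂².
P₂ = P₁ − ½ρ(v₂² − v₁²) = 395000 − ½·725·(7.79² − 3.28²) = 395000 − 18100 = 377000 Pa.

377000 Pa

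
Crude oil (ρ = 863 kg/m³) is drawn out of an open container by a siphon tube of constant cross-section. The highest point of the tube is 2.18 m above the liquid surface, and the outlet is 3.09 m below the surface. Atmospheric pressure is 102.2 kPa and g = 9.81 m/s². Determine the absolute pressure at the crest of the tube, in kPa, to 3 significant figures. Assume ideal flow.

P_top ≈ 57.6 kPa

The outlet speed comes from Torricelli: v = √(2g·3.09) = 7.79 m/s.
The bore is uniform, so the speed at the crest is the same v. Bernoulli surface→crest: P_atm = P_top + ½ρv² + ρg·h_top.
P_top = 102200 − ½·863·7.79² − 863·9.81·2.18 = 57600 Pa.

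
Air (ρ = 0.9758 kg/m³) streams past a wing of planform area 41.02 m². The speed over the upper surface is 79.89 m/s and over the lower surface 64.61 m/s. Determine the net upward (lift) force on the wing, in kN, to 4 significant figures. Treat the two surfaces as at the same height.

The faster flow above has the lower pressure; Bernoulli (same height) gives ΔP = ½ρ(v_up² − v_low²).
ΔP = ½·0.9758·(79.89² − 64.61²) = 1077 Pa.
Lift = ΔP · A = 1077 × 41.02 = 44190 N.

F ≈ 44.19 kN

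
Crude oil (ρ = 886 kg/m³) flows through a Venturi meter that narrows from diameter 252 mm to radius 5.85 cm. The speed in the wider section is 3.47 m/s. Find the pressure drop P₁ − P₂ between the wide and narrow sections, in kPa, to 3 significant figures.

ΔP = 109 kPa

By continuity, v₂ = v₁·A₁/A₂ = 3.47·(499/108) = 16.1 m/s.
The pipe is horizontal, so Bernoulli reduces to P₁ + ½ρv₁² = P₂ + ½ρv₂².
P₁ − P₂ = ½·886·(16.1² − 3.47²) = ½·886·247 = 109000 Pa.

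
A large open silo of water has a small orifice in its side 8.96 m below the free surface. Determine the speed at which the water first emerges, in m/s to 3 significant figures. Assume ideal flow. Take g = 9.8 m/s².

13.3 m/s

The surface is effectively still and both ends are open, so ½v² = gh and v = √(2·9.8·8.96) = 13.3 m/s.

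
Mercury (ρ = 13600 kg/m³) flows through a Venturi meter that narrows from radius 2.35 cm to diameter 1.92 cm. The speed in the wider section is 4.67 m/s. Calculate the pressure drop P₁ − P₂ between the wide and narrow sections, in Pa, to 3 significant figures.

By continuity, v₂ = v₁·A₁/A₂ = 4.67·(17.3/2.90) = 28.0 m/s.
Bernoulli (h₁ = h₂): P₁ − P₂ = ½ρ(v₂² − v₁²).
P₁ − P₂ = ½·13600·(28.0² − 4.67²) = ½·13600·761 = 5180000 Pa.

ΔP ≈ 5180000 Pa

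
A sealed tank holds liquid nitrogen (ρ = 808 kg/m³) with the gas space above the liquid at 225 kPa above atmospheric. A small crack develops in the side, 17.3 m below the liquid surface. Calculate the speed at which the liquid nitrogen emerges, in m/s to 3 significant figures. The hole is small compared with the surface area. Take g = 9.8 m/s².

Take point 1 at the surface (v₁ ≈ 0) and point 2 at the hole (at atmospheric pressure). Bernoulli: P₁ + ρg h = P_atm + ½ρv₂².
With P₁ − P_atm = 225000 Pa, v₂ = √(2gh + 2ΔP/ρ) = √(2·9.8·17.3 + 2·225000/808) = 29.9 m/s.

v ≈ 29.9 m/s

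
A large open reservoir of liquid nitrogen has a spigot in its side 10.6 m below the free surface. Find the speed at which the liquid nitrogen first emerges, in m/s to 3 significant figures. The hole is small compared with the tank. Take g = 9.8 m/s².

v ≈ 14.4 m/s

The surface is effectively still and both ends are open, so ½v² = gh and v = √(2·9.8·10.6) = 14.4 m/s.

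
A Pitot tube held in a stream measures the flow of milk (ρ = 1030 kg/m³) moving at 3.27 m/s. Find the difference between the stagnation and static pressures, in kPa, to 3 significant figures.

The dynamic pressure equals the rise in static pressure at the stagnation point: ΔP = ½ρv².
ΔP = ½·1030·3.27² = 5510 Pa.

ΔP = 5.51 kPa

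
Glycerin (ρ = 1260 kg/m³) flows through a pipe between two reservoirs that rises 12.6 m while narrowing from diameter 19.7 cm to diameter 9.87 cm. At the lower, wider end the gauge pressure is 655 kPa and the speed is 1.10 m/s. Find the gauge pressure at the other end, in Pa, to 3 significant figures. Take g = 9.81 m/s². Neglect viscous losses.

Continuity gives A₁v₁ = A₂v₂, so v₂ = (305 cm²)/(76.5 cm²) × 1.10 m/s = 4.38 m/s.
Bernoulli: P₁ + ½ρv₁² + ρg h₁ = P₂ + ½ρv₂² + ρg h₂, so P₂ = P₁ + ½ρ(v₁² − v₂²) − ρg(h₂ − h₁).
P₂ = 655000 + ½·1260·(1.10² − 4.38²) − 1260·9.81·(+12.6) = 655000 + (-11300) − (156000) = 488000 Pa.

P₂ ≈ 488000 Pa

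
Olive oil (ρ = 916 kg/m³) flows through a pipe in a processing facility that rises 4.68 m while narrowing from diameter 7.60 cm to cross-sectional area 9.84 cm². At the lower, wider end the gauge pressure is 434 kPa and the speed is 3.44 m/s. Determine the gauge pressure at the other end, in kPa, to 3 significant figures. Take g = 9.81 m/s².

P₂ ≈ 282 kPa

Continuity gives A₁v₁ = A₂v₂, so v₂ = (45.4 cm²)/(9.84 cm²) × 3.44 m/s = 15.9 m/s.
Applying Bernoulli between the two ends and solving for P₂: P₂ = P₁ + ½ρ(v₁² − v₂²) − ρgΔh.
P₂ = 434000 + ½·916·(3.44² − 15.9²) − 916·9.81·(+4.68) = 434000 + (-110000) − (42100) = 282000 Pa.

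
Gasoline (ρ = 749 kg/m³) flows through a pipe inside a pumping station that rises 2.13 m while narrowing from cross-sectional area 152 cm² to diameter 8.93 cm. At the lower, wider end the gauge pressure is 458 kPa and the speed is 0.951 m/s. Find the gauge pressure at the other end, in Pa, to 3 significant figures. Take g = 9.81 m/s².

By continuity, v₂ = v₁·A₁/A₂ = 0.951·(152/62.6) = 2.31 m/s.
Applying Bernoulli between the two ends and solving for P₂: P₂ = P₁ + ½ρ(v₁² − v₂²) − ρgΔh.
P₂ = 458000 + ½·749·(0.951² − 2.31²) − 749·9.81·(+2.13) = 458000 + (-1660) − (15700) = 441000 Pa.

P₂ ≈ 441000 Pa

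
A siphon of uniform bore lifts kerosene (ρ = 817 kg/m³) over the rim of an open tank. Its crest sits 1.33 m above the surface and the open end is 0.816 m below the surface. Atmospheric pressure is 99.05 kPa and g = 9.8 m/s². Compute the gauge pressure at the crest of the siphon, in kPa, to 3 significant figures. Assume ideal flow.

Bernoulli surface→outlet gives ½v² = g·h_out, so v = √(2·9.8·0.816) = 4.00 m/s.
With constant cross-section the crest speed equals v; applying Bernoulli from the surface up to the crest, P_top = P_atm − ½ρv² − ρg·h_top.
P_top = 99050 − ½·817·4.00² − 817·9.8·1.33 = 81900 Pa. So P_gauge = P_top − P_atm = -17200 Pa.

P_gauge = -17.2 kPa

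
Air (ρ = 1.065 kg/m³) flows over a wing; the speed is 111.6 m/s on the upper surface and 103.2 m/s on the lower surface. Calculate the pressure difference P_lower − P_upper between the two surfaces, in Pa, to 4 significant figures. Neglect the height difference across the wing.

The pressure is lower where the speed is higher: ΔP = ½ρ(v_up² − v_low²).
ΔP = ½·1.065·(111.6² − 103.2²) = 960.8 Pa.

ΔP ≈ 960.8 Pa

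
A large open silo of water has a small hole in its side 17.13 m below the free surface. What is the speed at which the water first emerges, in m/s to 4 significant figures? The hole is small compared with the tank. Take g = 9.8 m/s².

With the surface at rest and both surface and jet at atmospheric pressure, Bernoulli gives ρg h = ½ρv², so v = √(2gh) = √(2·9.8·17.13) = 18.32 m/s.

v = 18.32 m/s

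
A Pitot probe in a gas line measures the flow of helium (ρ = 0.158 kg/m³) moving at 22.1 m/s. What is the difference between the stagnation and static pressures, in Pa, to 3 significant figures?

Bernoulli between the free stream and the stagnation point: ½ρv² = P_stag − P_static.
ΔP = ½·0.158·22.1² = 38.6 Pa.

38.6 Pa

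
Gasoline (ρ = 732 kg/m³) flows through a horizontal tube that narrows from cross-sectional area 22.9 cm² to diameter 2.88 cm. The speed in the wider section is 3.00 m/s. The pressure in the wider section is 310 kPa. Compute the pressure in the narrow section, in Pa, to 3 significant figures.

By continuity, v₂ = v₁·A₁/A₂ = 3.00·(22.9/6.51) = 10.5 m/s.
With no height change, Bernoulli's equation is P₁ + ½ρv₁² = P₂ + ½ρv₂².
P₂ = P₁ − ½ρ(v₂² − v₁²) = 310000 − ½·732·(10.5² − 3.00²) = 310000 − 37400 = 273000 Pa.

P₂ = 273000 Pa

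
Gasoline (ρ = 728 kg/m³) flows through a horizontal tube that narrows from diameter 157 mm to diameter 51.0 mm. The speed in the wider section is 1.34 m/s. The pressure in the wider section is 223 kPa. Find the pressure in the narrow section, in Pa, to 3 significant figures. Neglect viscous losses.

By continuity, v₂ = v₁·A₁/A₂ = 1.34·(194/20.4) = 12.7 m/s.
With no height change, Bernoulli's equation is P₁ + ½ρv₁² = P₂ + ½ρv₂².
P₂ = P₁ − ½ρ(v₂² − v₁²) = 223000 − ½·728·(12.7² − 1.34²) = 223000 − 58000 = 165000 Pa.

P₂ = 165000 Pa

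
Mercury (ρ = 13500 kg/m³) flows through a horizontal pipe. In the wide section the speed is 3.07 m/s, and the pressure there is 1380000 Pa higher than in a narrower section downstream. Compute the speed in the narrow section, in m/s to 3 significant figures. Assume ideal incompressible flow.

v₂ = 14.6 m/s

Along the level pipe P + ½ρv² is conserved, hence v₂² = v₁² + 2(P₁ − P₂)/ρ.
v₂ = √(3.07² + 2·1380000/13500) = √(9.42 + 204) = 14.6 m/s.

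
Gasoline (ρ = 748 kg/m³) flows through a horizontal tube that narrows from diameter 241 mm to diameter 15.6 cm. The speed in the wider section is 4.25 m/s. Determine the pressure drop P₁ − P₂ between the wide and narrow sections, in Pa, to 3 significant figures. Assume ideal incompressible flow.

31700 Pa

Mass conservation (A₁v₁ = A₂v₂) gives v₂ = 4.25 × 456/191 = 10.1 m/s.
With no height change, Bernoulli's equation is P₁ + ½ρv₁² = P₂ + ½ρv₂².
P₁ − P₂ = ½·748·(10.1² − 4.25²) = ½·748·84.8 = 31700 Pa.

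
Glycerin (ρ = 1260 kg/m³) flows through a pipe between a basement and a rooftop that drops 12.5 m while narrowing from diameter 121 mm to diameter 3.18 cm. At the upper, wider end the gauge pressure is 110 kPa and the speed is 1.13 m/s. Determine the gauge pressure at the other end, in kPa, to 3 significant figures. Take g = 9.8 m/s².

P₂ ≈ 96.5 kPa

Continuity gives A₁v₁ = A₂v₂, so v₂ = (115 cm²)/(7.94 cm²) × 1.13 m/s = 16.4 m/s.
Applying Bernoulli between the two ends and solving for P₂: P₂ = P₁ + ½ρ(v₁² − v₂²) − ρgΔh.
P₂ = 110000 + ½·1260·(1.13² − 16.4²) − 1260·9.8·(−12.5) = 110000 + (-168000) − (-154000) = 96500 Pa.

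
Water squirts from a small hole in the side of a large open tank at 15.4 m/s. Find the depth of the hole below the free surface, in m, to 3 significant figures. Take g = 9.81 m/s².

h ≈ 12.1 m

Torricelli: v = √(2gh), so h = v²/(2g).
h = 15.4²/(2·9.81) = 237/19.62 = 12.1 m.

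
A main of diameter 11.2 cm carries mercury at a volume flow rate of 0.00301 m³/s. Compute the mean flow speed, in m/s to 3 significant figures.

0.306 m/s

Q = 0.00301 m³/s = 0.00301 m³/s.
v = Q/A = 0.00301 / 0.00985 = 0.306 m/s.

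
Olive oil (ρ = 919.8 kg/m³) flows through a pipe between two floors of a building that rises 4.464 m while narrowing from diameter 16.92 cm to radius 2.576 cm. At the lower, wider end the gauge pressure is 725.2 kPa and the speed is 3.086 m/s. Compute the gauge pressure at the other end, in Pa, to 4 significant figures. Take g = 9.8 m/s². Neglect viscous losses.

179800 Pa

Continuity gives A₁v₁ = A₂v₂, so v₂ = (224.8 cm²)/(20.85 cm²) × 3.086 m/s = 33.28 m/s.
Energy conservation along the streamline gives P₂ = P₁ − ½ρ(v₂² − v₁²) − ρg(h₂ − h₁).
P₂ = 725200 + ½·919.8·(3.086² − 33.28²) − 919.8·9.8·(+4.464) = 725200 + (-505100) − (40240) = 179800 Pa.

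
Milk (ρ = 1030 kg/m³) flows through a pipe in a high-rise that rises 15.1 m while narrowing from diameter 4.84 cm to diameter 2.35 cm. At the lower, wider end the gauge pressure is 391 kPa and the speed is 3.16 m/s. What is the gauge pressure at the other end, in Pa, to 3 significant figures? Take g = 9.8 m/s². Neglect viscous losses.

The volume flow rate is constant, so v₂ = (A₁/A₂)v₁ = (18.4/4.34)·3.16 = 13.4 m/s.
Bernoulli: P₁ + ½ρv₁² + ρg h₁ = P₂ + ½ρv₂² + ρg h₂, so P₂ = P₁ + ½ρ(v₁² − v₂²) − ρg(h₂ − h₁).
P₂ = 391000 + ½·1030·(3.16² − 13.4²) − 1030·9.8·(+15.1) = 391000 + (-87400) − (152000) = 151000 Pa.

P₂ ≈ 151000 Pa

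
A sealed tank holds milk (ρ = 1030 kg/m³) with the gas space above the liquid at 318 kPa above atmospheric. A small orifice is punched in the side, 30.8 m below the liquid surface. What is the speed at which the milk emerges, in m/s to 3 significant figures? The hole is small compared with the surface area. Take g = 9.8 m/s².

v = 34.9 m/s

Take point 1 at the surface (v₁ ≈ 0) and point 2 at the hole (at atmospheric pressure). Bernoulli: P₁ + ρg h = P_atm + ½ρv₂².
With P₁ − P_atm = 318000 Pa, v₂ = √(2gh + 2ΔP/ρ) = √(2·9.8·30.8 + 2·318000/1030) = 34.9 m/s.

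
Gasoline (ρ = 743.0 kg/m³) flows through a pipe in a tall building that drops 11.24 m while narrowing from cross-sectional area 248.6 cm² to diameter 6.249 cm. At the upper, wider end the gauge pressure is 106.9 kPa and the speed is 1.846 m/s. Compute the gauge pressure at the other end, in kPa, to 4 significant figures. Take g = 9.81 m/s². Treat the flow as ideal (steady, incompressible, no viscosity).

By continuity, v₂ = v₁·A₁/A₂ = 1.846·(248.6/30.67) = 14.96 m/s.
Energy conservation along the streamline gives P₂ = P₁ − ½ρ(v₂² − v₁²) − ρg(h₂ − h₁).
P₂ = 106900 + ½·743.0·(1.846² − 14.96²) − 743.0·9.81·(−11.24) = 106900 + (-81910) − (-81930) = 106900 Pa.

P₂ = 106.9 kPa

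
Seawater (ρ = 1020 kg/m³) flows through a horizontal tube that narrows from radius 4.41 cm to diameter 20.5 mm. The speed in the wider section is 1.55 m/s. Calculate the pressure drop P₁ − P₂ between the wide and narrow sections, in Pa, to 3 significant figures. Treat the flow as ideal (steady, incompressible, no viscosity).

ΔP = 419000 Pa

Mass conservation (A₁v₁ = A₂v₂) gives v₂ = 1.55 × 61.1/3.30 = 28.7 m/s.
Along the horizontal streamline, P + ½ρv² is constant.
P₁ − P₂ = ½·1020·(28.7² − 1.55²) = ½·1020·821 = 419000 Pa.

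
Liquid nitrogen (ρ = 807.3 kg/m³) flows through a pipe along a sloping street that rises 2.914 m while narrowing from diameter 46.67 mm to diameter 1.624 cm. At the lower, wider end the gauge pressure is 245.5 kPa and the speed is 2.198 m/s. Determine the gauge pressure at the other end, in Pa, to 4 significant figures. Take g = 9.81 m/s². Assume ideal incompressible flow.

By continuity, v₂ = v₁·A₁/A₂ = 2.198·(17.11/2.071) = 18.15 m/s.
Energy conservation along the streamline gives P₂ = P₁ − ½ρ(v₂² − v₁²) − ρg(h₂ − h₁).
P₂ = 245500 + ½·807.3·(2.198² − 18.15²) − 807.3·9.81·(+2.914) = 245500 + (-131100) − (23080) = 91370 Pa.

P₂ = 91370 Pa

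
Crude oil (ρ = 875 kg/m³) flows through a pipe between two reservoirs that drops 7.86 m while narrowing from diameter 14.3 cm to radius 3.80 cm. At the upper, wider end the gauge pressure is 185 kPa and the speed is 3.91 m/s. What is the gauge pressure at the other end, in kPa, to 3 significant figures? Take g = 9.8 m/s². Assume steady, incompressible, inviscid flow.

The volume flow rate is constant, so v₂ = (A₁/A₂)v₁ = (161/45.4)·3.91 = 13.8 m/s.
Bernoulli: P₁ + ½ρv₁² + ρg h₁ = P₂ + ½ρv₂² + ρg h₂, so P₂ = P₁ + ½ρ(v₁² − v₂²) − ρg(h₂ − h₁).
P₂ = 185000 + ½·875·(3.91² − 13.8²) − 875·9.8·(−7.86) = 185000 + (-77100) − (-67400) = 175000 Pa.

P₂ ≈ 175 kPa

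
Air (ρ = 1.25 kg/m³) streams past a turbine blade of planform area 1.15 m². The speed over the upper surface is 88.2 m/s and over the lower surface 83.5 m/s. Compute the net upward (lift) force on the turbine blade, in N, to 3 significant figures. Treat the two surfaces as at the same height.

F = 580 N

The faster flow above has the lower pressure; Bernoulli (same height) gives ΔP = ½ρ(v_up² − v_low²).
ΔP = ½·1.25·(88.2² − 83.5²) = 504 Pa.
Lift = ΔP · A = 504 × 1.15 = 580 N.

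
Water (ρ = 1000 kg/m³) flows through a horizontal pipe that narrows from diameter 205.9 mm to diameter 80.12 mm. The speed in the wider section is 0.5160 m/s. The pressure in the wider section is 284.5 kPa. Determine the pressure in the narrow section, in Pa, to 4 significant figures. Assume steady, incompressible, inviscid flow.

Continuity gives A₁v₁ = A₂v₂, so v₂ = (333.0 cm²)/(50.42 cm²) × 0.5160 m/s = 3.408 m/s.
Along the horizontal streamline, P + ½ρv² is constant.
P₂ = P₁ − ½ρ(v₂² − v₁²) = 284500 − ½·1000·(3.408² − 0.5160²) = 284500 − 5674 = 278800 Pa.

278800 Pa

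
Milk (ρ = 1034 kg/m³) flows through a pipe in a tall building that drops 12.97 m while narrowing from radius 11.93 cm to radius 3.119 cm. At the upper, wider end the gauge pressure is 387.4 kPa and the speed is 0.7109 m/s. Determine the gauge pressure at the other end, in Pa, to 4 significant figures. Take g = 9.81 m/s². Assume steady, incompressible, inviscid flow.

By continuity, v₂ = v₁·A₁/A₂ = 0.7109·(447.1/30.56) = 10.40 m/s.
Energy conservation along the streamline gives P₂ = P₁ − ½ρ(v₂² − v₁²) − ρg(h₂ − h₁).
P₂ = 387400 + ½·1034·(0.7109² − 10.40²) − 1034·9.81·(−12.97) = 387400 + (-55660) − (-131600) = 463300 Pa.

P₂ = 463300 Pa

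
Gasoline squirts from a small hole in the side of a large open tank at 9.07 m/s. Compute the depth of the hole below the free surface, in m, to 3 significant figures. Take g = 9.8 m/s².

Torricelli: v = √(2gh), so h = v²/(2g).
h = 9.07²/(2·9.8) = 82.3/19.60 = 4.20 m.

h ≈ 4.20 m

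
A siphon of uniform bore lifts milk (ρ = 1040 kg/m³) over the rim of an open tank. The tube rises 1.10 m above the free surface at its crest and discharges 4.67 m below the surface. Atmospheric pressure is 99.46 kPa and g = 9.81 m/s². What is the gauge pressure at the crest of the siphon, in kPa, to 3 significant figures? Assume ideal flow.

P_gauge ≈ -58.9 kPa

Bernoulli surface→outlet gives ½v² = g·h_out, so v = √(2·9.81·4.67) = 9.57 m/s.
With constant cross-section the crest speed equals v; applying Bernoulli from the surface up to the crest, P_top = P_atm − ½ρv² − ρg·h_top.
P_top = 99460 − ½·1040·9.57² − 1040·9.81·1.10 = 40600 Pa. So P_gauge = P_top − P_atm = -58900 Pa.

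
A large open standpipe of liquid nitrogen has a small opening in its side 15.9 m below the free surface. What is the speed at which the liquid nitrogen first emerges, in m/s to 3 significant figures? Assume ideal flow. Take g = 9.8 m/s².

v ≈ 17.7 m/s

With the surface at rest and both surface and jet at atmospheric pressure, Bernoulli gives ρg h = ½ρv², so v = √(2gh) = √(2·9.8·15.9) = 17.7 m/s.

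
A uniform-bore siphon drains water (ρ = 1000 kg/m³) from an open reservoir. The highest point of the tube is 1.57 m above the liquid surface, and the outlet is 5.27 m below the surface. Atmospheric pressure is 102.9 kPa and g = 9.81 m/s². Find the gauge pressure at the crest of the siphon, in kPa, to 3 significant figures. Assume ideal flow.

From the surface to the outlet (both open to atmosphere, surface at rest): v = √(2g·h_out) = √(2·9.81·5.27) = 10.2 m/s.
With constant cross-section the crest speed equals v; applying Bernoulli from the surface up to the crest, P_top = P_atm − ½ρv² − ρg·h_top.
P_top = 102900 − ½·1000·10.2² − 1000·9.81·1.57 = 35800 Pa. So P_gauge = P_top − P_atm = -67100 Pa.

P_gauge = -67.1 kPa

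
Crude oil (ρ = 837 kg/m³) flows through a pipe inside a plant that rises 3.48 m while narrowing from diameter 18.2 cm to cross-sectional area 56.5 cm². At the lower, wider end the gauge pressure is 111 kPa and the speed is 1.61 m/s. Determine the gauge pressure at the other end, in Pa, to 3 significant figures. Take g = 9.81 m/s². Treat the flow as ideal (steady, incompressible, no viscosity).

P₂ = 60500 Pa

Mass conservation (A₁v₁ = A₂v₂) gives v₂ = 1.61 × 260/56.5 = 7.41 m/s.
Energy conservation along the streamline gives P₂ = P₁ − ½ρ(v₂² − v₁²) − ρg(h₂ − h₁).
P₂ = 111000 + ½·837·(1.61² − 7.41²) − 837·9.81·(+3.48) = 111000 + (-21900) − (28600) = 60500 Pa.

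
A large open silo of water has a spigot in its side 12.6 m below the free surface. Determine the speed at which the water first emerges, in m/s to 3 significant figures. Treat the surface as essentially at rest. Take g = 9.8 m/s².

With the surface at rest and both surface and jet at atmospheric pressure, Bernoulli gives ρg h = ½ρv², so v = √(2gh) = √(2·9.8·12.6) = 15.7 m/s.

15.7 m/s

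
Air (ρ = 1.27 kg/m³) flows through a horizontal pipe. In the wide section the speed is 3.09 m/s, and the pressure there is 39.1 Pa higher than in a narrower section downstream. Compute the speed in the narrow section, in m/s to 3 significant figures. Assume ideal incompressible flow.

Along the level pipe P + ½ρv² is conserved, hence v₂² = v₁² + 2(P₁ − P₂)/ρ.
v₂ = √(3.09² + 2·39.1/1.27) = √(9.55 + 61.6) = 8.43 m/s.

v₂ ≈ 8.43 m/s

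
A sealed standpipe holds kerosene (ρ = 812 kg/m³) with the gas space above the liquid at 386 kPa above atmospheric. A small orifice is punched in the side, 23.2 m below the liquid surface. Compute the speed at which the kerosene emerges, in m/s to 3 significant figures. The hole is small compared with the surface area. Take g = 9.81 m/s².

v = 37.5 m/s

Take point 1 at the surface (v₁ ≈ 0) and point 2 at the hole (at atmospheric pressure). Bernoulli: P₁ + ρg h = P_atm + ½ρv₂².
With P₁ − P_atm = 386000 Pa, v₂ = √(2gh + 2ΔP/ρ) = √(2·9.81·23.2 + 2·386000/812) = 37.5 m/s.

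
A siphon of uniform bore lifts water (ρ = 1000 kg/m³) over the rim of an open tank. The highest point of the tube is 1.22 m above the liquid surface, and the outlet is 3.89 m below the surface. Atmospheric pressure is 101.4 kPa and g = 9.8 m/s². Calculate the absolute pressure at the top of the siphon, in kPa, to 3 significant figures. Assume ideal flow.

From the surface to the outlet (both open to atmosphere, surface at rest): v = √(2g·h_out) = √(2·9.8·3.89) = 8.73 m/s.
Continuity keeps v the same throughout the tube; from surface to crest, P_atm + 0 = P_top + ½ρv² + ρg·h_top.
P_top = 101400 − ½·1000·8.73² − 1000·9.8·1.22 = 51300 Pa.

P_top = 51.3 kPa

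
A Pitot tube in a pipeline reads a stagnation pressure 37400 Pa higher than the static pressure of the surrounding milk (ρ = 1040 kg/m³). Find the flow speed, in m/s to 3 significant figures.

The dynamic pressure equals the rise in static pressure at the stagnation point: ΔP = ½ρv².
v = √(2ΔP/ρ) = √(2·37400/1040) = 8.48 m/s.

v ≈ 8.48 m/s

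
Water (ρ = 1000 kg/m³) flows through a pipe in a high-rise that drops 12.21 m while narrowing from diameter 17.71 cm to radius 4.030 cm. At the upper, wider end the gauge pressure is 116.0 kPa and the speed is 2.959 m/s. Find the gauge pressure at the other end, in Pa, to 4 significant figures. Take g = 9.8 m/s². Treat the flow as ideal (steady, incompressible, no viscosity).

Mass conservation (A₁v₁ = A₂v₂) gives v₂ = 2.959 × 246.3/51.02 = 14.29 m/s.
Bernoulli: P₁ + ½ρv₁² + ρg h₁ = P₂ + ½ρv₂² + ρg h₂, so P₂ = P₁ + ½ρ(v₁² − v₂²) − ρg(h₂ − h₁).
P₂ = 116000 + ½·1000·(2.959² − 14.29²) − 1000·9.8·(−12.21) = 116000 + (-97670) − (-119700) = 138000 Pa.

P₂ ≈ 138000 Pa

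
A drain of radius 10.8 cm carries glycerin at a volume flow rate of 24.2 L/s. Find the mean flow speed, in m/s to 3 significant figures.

v = 0.660 m/s

Q = 24.2 L/s = 0.0242 m³/s.
v = Q/A = 0.0242 / 0.0366 = 0.660 m/s.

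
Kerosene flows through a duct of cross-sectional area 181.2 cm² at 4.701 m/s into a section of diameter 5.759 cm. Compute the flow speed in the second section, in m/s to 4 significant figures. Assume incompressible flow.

v₂ ≈ 32.70 m/s

Mass conservation (A₁v₁ = A₂v₂) gives v₂ = 4.701 × 181.2/26.05 = 32.70 m/s.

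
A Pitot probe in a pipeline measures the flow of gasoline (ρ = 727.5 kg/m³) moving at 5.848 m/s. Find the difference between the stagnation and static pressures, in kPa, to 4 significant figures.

ΔP = 12.44 kPa

Bernoulli between the free stream and the stagnation point: ½ρv² = P_stag − P_static.
ΔP = ½·727.5·5.848² = 12440 Pa.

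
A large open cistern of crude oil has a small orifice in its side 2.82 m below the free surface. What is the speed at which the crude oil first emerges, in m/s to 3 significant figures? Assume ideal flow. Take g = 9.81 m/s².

7.44 m/s

Torricelli's result v = √(2gh) gives v = √(2·9.81·2.82) = 7.44 m/s.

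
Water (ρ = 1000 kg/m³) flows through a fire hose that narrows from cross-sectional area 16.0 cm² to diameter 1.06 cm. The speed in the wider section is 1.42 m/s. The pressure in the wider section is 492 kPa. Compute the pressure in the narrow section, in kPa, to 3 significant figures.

By continuity, v₂ = v₁·A₁/A₂ = 1.42·(16.0/0.882) = 25.7 m/s.
The pipe is horizontal, so Bernoulli reduces to P₁ + ½ρv₁² = P₂ + ½ρv₂².
P₂ = P₁ − ½ρ(v₂² − v₁²) = 492000 − ½·1000·(25.7² − 1.42²) = 492000 − 330000 = 162000 Pa.

P₂ = 162 kPa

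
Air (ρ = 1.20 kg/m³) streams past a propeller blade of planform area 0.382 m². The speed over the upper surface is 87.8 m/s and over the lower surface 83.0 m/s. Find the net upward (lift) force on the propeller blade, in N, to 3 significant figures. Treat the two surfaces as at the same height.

From P + ½ρv² = const at equal height, P_low − P_up = ½ρ(v_up² − v_low²).
ΔP = ½·1.20·(87.8² − 83.0²) = 492 Pa.
Lift = ΔP · A = 492 × 0.382 = 188 N.

F ≈ 188 N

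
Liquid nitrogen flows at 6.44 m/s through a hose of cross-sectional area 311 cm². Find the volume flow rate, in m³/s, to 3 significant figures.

Q = A·v = 0.0311 m² × 6.44 m/s = 0.200 m³/s.

Q ≈ 0.200 m³/s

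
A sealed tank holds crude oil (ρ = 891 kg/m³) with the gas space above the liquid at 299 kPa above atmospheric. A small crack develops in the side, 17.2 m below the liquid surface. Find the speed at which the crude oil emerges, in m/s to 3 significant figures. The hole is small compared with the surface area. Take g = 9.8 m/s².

Take point 1 at the surface (v₁ ≈ 0) and point 2 at the hole (at atmospheric pressure). Bernoulli: P₁ + ρg h = P_atm + ½ρv₂².
With P₁ − P_atm = 299000 Pa, v₂ = √(2gh + 2ΔP/ρ) = √(2·9.8·17.2 + 2·299000/891) = 31.8 m/s.

v ≈ 31.8 m/s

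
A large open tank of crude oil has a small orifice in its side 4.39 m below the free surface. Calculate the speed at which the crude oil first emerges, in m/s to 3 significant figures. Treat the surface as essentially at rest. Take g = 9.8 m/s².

With the surface at rest and both surface and jet at atmospheric pressure, Bernoulli gives ρg h = ½ρv², so v = √(2gh) = √(2·9.8·4.39) = 9.28 m/s.

9.28 m/s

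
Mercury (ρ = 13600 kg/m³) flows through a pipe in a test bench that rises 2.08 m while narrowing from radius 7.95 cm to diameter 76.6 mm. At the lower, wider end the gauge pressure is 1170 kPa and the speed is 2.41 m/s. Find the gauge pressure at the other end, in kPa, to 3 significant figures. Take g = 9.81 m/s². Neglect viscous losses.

Mass conservation (A₁v₁ = A₂v₂) gives v₂ = 2.41 × 199/46.1 = 10.4 m/s.
Energy conservation along the streamline gives P₂ = P₁ − ½ρ(v₂² − v₁²) − ρg(h₂ − h₁).
P₂ = 1170000 + ½·13600·(2.41² − 10.4²) − 13600·9.81·(+2.08) = 1170000 + (-694000) − (278000) = 199000 Pa.

199 kPa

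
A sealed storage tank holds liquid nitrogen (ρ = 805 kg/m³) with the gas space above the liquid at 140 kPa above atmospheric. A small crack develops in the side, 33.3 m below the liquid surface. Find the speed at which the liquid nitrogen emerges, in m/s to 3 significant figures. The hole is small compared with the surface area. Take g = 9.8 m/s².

31.6 m/s

Take point 1 at the surface (v₁ ≈ 0) and point 2 at the hole (at atmospheric pressure). Bernoulli: P₁ + ρg h = P_atm + ½ρv₂².
With P₁ − P_atm = 140000 Pa, v₂ = √(2gh + 2ΔP/ρ) = √(2·9.8·33.3 + 2·140000/805) = 31.6 m/s.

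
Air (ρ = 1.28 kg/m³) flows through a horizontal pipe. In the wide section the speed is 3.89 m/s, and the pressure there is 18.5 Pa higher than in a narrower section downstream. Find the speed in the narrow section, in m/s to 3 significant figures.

Horizontal Bernoulli: P₁ + ½ρv₁² = P₂ + ½ρv₂², so v₂² = v₁² + 2(P₁ − P₂)/ρ.
v₂ = √(3.89² + 2·18.5/1.28) = √(15.1 + 28.9) = 6.64 m/s.

v₂ ≈ 6.64 m/s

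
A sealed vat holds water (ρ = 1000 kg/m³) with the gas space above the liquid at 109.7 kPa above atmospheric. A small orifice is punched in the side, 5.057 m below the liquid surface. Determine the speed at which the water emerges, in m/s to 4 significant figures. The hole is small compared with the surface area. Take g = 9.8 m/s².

Take point 1 at the surface (v₁ ≈ 0) and point 2 at the hole (at atmospheric pressure). Bernoulli: P₁ + ρg h = P_atm + ½ρv₂².
With P₁ − P_atm = 109700 Pa, v₂ = √(2gh + 2ΔP/ρ) = √(2·9.8·5.057 + 2·109700/1000) = 17.85 m/s.

17.85 m/s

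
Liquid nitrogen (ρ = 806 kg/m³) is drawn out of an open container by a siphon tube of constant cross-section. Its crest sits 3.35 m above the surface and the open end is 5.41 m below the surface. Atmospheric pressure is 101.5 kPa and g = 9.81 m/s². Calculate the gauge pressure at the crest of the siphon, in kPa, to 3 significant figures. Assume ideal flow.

The outlet speed comes from Torricelli: v = √(2g·5.41) = 10.3 m/s.
The bore is uniform, so the speed at the crest is the same v. Bernoulli surface→crest: P_atm = P_top + ½ρv² + ρg·h_top.
P_top = 101500 − ½·806·10.3² − 806·9.81·3.35 = 32200 Pa. So P_gauge = P_top − P_atm = -69300 Pa.

P_gauge ≈ -69.3 kPa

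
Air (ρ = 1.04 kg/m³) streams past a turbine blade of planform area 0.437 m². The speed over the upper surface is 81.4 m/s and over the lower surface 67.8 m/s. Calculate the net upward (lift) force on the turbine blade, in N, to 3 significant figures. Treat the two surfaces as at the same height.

F ≈ 461 N

With equal heights on the two surfaces, Bernoulli gives P_lower − P_upper = ½ρ(v_upper² − v_lower²).
ΔP = ½·1.04·(81.4² − 67.8²) = 1060 Pa.
Lift = ΔP · A = 1060 × 0.437 = 461 N.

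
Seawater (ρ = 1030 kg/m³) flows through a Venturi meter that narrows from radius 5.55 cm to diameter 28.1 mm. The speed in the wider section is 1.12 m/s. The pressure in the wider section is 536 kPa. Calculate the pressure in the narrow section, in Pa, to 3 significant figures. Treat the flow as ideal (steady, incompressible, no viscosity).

Mass conservation (A₁v₁ = A₂v₂) gives v₂ = 1.12 × 96.8/6.20 = 17.5 m/s.
Along the horizontal streamline, P + ½ρv² is constant.
P₂ = P₁ − ½ρ(v₂² − v₁²) = 536000 − ½·1030·(17.5² − 1.12²) = 536000 − 157000 = 379000 Pa.

P₂ ≈ 379000 Pa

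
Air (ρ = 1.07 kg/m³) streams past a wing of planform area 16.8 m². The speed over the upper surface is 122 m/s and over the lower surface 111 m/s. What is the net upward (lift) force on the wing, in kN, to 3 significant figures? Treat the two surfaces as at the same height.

From P + ½ρv² = const at equal height, P_low − P_up = ½ρ(v_up² − v_low²).
ΔP = ½·1.07·(122² − 111²) = 1370 Pa.
Lift = ΔP · A = 1370 × 16.8 = 23000 N.

F = 23.0 kN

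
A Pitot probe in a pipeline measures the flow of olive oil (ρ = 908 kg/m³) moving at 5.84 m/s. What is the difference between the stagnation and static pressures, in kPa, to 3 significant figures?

At the stagnation point the flow is brought to rest, so Bernoulli gives P_stag − P_static = ½ρv².
ΔP = ½·908·5.84² = 15500 Pa.

ΔP ≈ 15.5 kPa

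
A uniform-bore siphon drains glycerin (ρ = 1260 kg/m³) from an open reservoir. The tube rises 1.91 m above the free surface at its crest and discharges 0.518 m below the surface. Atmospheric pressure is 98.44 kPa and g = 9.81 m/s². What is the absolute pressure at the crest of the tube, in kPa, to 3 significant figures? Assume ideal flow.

The outlet speed comes from Torricelli: v = √(2g·0.518) = 3.19 m/s.
The bore is uniform, so the speed at the crest is the same v. Bernoulli surface→crest: P_atm = P_top + ½ρv² + ρg·h_top.
P_top = 98440 − ½·1260·3.19² − 1260·9.81·1.91 = 68400 Pa.

68.4 kPa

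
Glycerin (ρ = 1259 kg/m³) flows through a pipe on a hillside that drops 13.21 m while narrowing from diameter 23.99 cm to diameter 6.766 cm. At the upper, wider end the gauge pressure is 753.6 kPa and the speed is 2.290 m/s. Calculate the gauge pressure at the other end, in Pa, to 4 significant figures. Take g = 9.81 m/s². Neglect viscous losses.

By continuity, v₂ = v₁·A₁/A₂ = 2.290·(452.0/35.95) = 28.79 m/s.
Bernoulli: P₁ + ½ρv₁² + ρg h₁ = P₂ + ½ρv₂² + ρg h₂, so P₂ = P₁ + ½ρ(v₁² − v₂²) − ρg(h₂ − h₁).
P₂ = 753600 + ½·1259·(2.290² − 28.79²) − 1259·9.81·(−13.21) = 753600 + (-518400) − (-163200) = 398300 Pa.

398300 Pa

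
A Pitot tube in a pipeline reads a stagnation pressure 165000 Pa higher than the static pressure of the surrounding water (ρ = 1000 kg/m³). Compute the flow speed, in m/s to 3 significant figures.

18.2 m/s

At the stagnation point the flow is brought to rest, so Bernoulli gives P_stag − P_static = ½ρv².
v = √(2ΔP/ρ) = √(2·165000/1000) = 18.2 m/s.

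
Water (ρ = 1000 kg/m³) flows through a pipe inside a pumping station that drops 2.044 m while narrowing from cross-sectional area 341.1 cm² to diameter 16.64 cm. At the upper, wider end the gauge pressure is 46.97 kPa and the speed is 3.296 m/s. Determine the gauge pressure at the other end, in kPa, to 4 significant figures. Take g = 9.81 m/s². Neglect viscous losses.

P₂ ≈ 59.09 kPa

The volume flow rate is constant, so v₂ = (A₁/A₂)v₁ = (341.1/217.5)·3.296 = 5.170 m/s.
Applying Bernoulli between the two ends and solving for P₂: P₂ = P₁ + ½ρ(v₁² − v₂²) − ρgΔh.
P₂ = 46970 + ½·1000·(3.296² − 5.170²) − 1000·9.81·(−2.044) = 46970 + (-7932) − (-20050) = 59090 Pa.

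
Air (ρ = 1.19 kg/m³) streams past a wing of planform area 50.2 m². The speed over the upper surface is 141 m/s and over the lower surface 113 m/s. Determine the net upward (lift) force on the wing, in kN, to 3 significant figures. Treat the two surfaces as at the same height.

212 kN

The faster flow above has the lower pressure; Bernoulli (same height) gives ΔP = ½ρ(v_up² − v_low²).
ΔP = ½·1.19·(141² − 113²) = 4230 Pa.
Lift = ΔP · A = 4230 × 50.2 = 212000 N.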